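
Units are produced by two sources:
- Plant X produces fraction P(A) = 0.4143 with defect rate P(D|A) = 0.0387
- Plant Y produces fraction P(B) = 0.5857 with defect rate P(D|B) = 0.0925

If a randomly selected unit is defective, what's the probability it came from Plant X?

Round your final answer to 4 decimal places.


Let A = from Plant X, D = defective

Given:
- P(A) = 0.4143, P(B) = 0.5857
- P(D|A) = 0.0387, P(D|B) = 0.0925

Step 1: Find P(D)
P(D) = P(D|A)P(A) + P(D|B)P(B)
     = 0.0387 × 0.4143 + 0.0925 × 0.5857
     = 0.01603341 + 0.05417725
     = 0.07021066

Step 2: Apply Bayes' theorem
P(A|D) = P(D|A)P(A) / P(D)
       = 0.01603341 / 0.07021066
       = 0.2284


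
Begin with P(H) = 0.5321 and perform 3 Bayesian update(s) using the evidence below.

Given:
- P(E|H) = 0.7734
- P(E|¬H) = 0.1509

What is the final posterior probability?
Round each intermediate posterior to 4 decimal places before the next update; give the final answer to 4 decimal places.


Sequential Bayesian updating:

Initial prior: P(H) = 0.5321

Update 1:
  P(E) = 0.7734 × 0.5321 + 0.1509 × 0.4679 = 0.41152614 + 0.07060611 = 0.48213225
  P(H|E) = 0.41152614 / 0.48213225 = 0.8536

Update 2:
  P(E) = 0.7734 × 0.8536 + 0.1509 × 0.1464 = 0.66017424 + 0.02209176 = 0.68226600
  P(H|E) = 0.66017424 / 0.68226600 = 0.9676

Update 3:
  P(E) = 0.7734 × 0.9676 + 0.1509 × 0.0324 = 0.74834184 + 0.00488916 = 0.75323100
  P(H|E) = 0.74834184 / 0.75323100 = 0.9935

Final posterior: 0.9935


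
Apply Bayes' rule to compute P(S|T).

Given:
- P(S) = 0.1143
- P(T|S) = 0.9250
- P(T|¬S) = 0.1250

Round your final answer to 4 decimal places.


Bayes' theorem: P(S|T) = P(T|S) × P(S) / P(T)

Step 1: Calculate P(T) using law of total probability
P(T) = P(T|S)P(S) + P(T|¬S)P(¬S)
     = 0.9250 × 0.1143 + 0.1250 × 0.8857
     = 0.10572750 + 0.11071250
     = 0.21644000

Step 2: Apply Bayes' theorem
P(S|T) = P(T|S) × P(S) / P(T)
       = 0.10572750 / 0.21644000
       = 0.4885


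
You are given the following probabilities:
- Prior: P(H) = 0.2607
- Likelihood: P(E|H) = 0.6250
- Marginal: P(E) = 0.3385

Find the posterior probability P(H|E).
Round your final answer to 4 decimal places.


Using Bayes' theorem:

P(H|E) = P(E|H) × P(H) / P(E)
       = 0.6250 × 0.2607 / 0.3385
       = 0.16293750 / 0.3385
       = 0.4814

The evidence strengthens our belief in H.
Prior: 0.2607 → Posterior: 0.4814


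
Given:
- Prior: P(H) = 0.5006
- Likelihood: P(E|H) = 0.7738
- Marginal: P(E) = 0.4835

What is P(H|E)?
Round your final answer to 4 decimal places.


Using Bayes' theorem:

P(H|E) = P(E|H) × P(H) / P(E)
       = 0.7738 × 0.5006 / 0.4835
       = 0.38736428 / 0.4835
       = 0.8012

The evidence strengthens our belief in H.
Prior: 0.5006 → Posterior: 0.8012


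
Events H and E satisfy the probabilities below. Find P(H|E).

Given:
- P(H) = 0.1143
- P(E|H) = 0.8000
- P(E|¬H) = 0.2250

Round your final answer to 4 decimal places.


Bayes' theorem: P(H|E) = P(E|H) × P(H) / P(E)

Step 1: Calculate P(E) using law of total probability
P(E) = P(E|H)P(H) + P(E|¬H)P(¬H)
     = 0.8000 × 0.1143 + 0.2250 × 0.8857
     = 0.09144000 + 0.19928250
     = 0.29072250

Step 2: Apply Bayes' theorem
P(H|E) = P(E|H) × P(H) / P(E)
       = 0.09144000 / 0.29072250
       = 0.3145


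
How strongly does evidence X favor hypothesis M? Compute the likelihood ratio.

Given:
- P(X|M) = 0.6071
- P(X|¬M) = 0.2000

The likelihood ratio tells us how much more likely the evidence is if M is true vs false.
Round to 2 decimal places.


Likelihood Ratio (LR) = P(X|M) / P(X|¬M)

LR = 0.6071 / 0.2000
   = 3.04

The evidence is 3.04 times more likely if M is true than if M is false.
Because LR exceeds 1, X is evidence for M.


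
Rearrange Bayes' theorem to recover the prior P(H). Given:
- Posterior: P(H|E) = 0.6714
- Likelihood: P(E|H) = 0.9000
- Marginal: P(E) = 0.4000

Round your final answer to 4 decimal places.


From Bayes' theorem: P(H|E) = P(E|H) × P(H) / P(E)

Rearranging for P(H):
P(H) = P(H|E) × P(E) / P(E|H)
     = 0.6714 × 0.4000 / 0.9000
     = 0.26856000 / 0.9000
     = 0.2984


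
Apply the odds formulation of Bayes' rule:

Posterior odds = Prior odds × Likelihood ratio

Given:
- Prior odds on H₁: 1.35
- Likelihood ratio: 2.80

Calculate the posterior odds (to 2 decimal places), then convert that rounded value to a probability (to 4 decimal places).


Step 1: Calculate posterior odds
Posterior odds = Prior odds × LR
               = 1.35 × 2.80
               = 3.78

Step 2: Convert to probability
P(H₁|E) = Posterior odds / (1 + Posterior odds)
       = 3.78 / (1 + 3.78)
       = 3.78 / 4.78
       = 0.7908

The evidence increased P(H₁) from 0.5745 to 0.7908.


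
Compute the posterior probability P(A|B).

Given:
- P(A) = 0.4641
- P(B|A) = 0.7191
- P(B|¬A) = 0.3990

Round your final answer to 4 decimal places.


Bayes' theorem: P(A|B) = P(B|A) × P(A) / P(B)

Step 1: Calculate P(B) using law of total probability
P(B) = P(B|A)P(A) + P(B|¬A)P(¬A)
     = 0.7191 × 0.4641 + 0.3990 × 0.5359
     = 0.33373431 + 0.21382410
     = 0.54755841

Step 2: Apply Bayes' theorem
P(A|B) = P(B|A) × P(A) / P(B)
       = 0.33373431 / 0.54755841
       = 0.6095


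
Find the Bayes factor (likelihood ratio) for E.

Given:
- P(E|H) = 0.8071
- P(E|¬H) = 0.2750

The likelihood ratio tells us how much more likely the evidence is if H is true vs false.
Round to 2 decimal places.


Likelihood Ratio (LR) = P(E|H) / P(E|¬H)

LR = 0.8071 / 0.2750
   = 2.93

The evidence is 2.93 times more likely if H is true than if H is false.
LR > 1, so observing E raises the odds in favor of H.


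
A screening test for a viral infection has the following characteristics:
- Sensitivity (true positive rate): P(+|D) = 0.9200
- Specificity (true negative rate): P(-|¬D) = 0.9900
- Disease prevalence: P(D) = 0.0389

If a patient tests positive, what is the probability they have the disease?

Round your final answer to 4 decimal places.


Let D = has disease, + = positive test

Given:
- P(D) = 0.0389 (prevalence)
- P(+|D) = 0.9200 (sensitivity)
- P(-|¬D) = 0.9900 (specificity)
- P(+|¬D) = 0.0100 (false positive rate = 1 - specificity)

Step 1: Find P(+)
P(+) = P(+|D)P(D) + P(+|¬D)P(¬D)
     = 0.9200 × 0.0389 + 0.0100 × 0.9611
     = 0.03578800 + 0.00961100
     = 0.04539900

Step 2: Apply Bayes' theorem for P(D|+)
P(D|+) = P(+|D)P(D) / P(+)
       = 0.03578800 / 0.04539900
       = 0.7883


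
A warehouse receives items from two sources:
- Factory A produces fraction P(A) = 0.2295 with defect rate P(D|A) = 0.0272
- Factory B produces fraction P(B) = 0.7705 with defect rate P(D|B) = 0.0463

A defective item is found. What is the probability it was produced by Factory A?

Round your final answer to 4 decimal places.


Let A = from Factory A, D = defective

Given:
- P(A) = 0.2295, P(B) = 0.7705
- P(D|A) = 0.0272, P(D|B) = 0.0463

Step 1: Find P(D)
P(D) = P(D|A)P(A) + P(D|B)P(B)
     = 0.0272 × 0.2295 + 0.0463 × 0.7705
     = 0.00624240 + 0.03567415
     = 0.04191655

Step 2: Apply Bayes' theorem
P(A|D) = P(D|A)P(A) / P(D)
       = 0.00624240 / 0.04191655
       = 0.1489


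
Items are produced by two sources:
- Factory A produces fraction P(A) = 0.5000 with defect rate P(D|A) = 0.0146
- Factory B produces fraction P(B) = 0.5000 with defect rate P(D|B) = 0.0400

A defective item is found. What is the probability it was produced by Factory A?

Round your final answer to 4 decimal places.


Let A = from Factory A, D = defective

Given:
- P(A) = 0.5000, P(B) = 0.5000
- P(D|A) = 0.0146, P(D|B) = 0.0400

Step 1: Find P(D)
P(D) = P(D|A)P(A) + P(D|B)P(B)
     = 0.0146 × 0.5000 + 0.0400 × 0.5000
     = 0.00730000 + 0.02000000
     = 0.02730000

Step 2: Apply Bayes' theorem
P(A|D) = P(D|A)P(A) / P(D)
       = 0.00730000 / 0.02730000
       = 0.2674


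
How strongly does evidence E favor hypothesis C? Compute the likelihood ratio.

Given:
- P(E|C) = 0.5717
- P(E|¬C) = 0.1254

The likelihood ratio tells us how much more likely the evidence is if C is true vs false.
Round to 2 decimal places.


Likelihood Ratio (LR) = P(E|C) / P(E|¬C)

LR = 0.5717 / 0.1254
   = 4.56

The evidence is 4.56 times more likely if C is true than if C is false.
Since LR > 1, the evidence supports C over ¬C.


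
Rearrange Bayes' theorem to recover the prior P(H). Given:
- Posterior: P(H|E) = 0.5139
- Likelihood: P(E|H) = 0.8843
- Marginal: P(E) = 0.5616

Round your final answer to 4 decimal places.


From Bayes' theorem: P(H|E) = P(E|H) × P(H) / P(E)

Rearranging for P(H):
P(H) = P(H|E) × P(E) / P(E|H)
     = 0.5139 × 0.5616 / 0.8843
     = 0.28860624 / 0.8843
     = 0.3264


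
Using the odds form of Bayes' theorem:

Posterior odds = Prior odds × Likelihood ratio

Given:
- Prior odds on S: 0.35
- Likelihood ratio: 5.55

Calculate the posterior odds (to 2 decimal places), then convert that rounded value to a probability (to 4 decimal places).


Step 1: Calculate posterior odds
Posterior odds = Prior odds × LR
               = 0.35 × 5.55
               = 1.94

Step 2: Convert to probability
P(S|E) = Posterior odds / (1 + Posterior odds)
       = 1.94 / (1 + 1.94)
       = 1.94 / 2.94
       = 0.6599

The evidence increased P(S) from 0.2593 to 0.6599.


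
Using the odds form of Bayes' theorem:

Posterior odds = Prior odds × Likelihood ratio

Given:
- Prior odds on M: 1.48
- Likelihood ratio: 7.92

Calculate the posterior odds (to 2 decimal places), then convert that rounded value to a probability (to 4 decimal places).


Step 1: Calculate posterior odds
Posterior odds = Prior odds × LR
               = 1.48 × 7.92
               = 11.72

Step 2: Convert to probability
P(M|E) = Posterior odds / (1 + Posterior odds)
       = 11.72 / (1 + 11.72)
       = 11.72 / 12.72
       = 0.9214

The evidence increased P(M) from 0.5968 to 0.9214.


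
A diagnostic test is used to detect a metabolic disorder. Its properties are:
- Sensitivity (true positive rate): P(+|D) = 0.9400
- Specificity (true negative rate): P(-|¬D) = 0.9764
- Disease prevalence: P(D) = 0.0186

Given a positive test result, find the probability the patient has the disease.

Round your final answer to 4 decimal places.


Let D = has disease, + = positive test

Given:
- P(D) = 0.0186 (prevalence)
- P(+|D) = 0.9400 (sensitivity)
- P(-|¬D) = 0.9764 (specificity)
- P(+|¬D) = 0.0236 (false positive rate = 1 - specificity)

Step 1: Find P(+)
P(+) = P(+|D)P(D) + P(+|¬D)P(¬D)
     = 0.9400 × 0.0186 + 0.0236 × 0.9814
     = 0.01748400 + 0.02316104
     = 0.04064504

Step 2: Apply Bayes' theorem for P(D|+)
P(D|+) = P(+|D)P(D) / P(+)
       = 0.01748400 / 0.04064504
       = 0.4302


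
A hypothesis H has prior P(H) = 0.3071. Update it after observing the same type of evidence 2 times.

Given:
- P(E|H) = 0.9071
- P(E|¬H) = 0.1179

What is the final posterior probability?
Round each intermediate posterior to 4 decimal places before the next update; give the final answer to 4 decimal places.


Sequential Bayesian updating:

Initial prior: P(H) = 0.3071

Update 1:
  P(E) = 0.9071 × 0.3071 + 0.1179 × 0.6929 = 0.27857041 + 0.08169291 = 0.36026332
  P(H|E) = 0.27857041 / 0.36026332 = 0.7732

Update 2:
  P(E) = 0.9071 × 0.7732 + 0.1179 × 0.2268 = 0.70136972 + 0.02673972 = 0.72810944
  P(H|E) = 0.70136972 / 0.72810944 = 0.9633

Final posterior: 0.9633


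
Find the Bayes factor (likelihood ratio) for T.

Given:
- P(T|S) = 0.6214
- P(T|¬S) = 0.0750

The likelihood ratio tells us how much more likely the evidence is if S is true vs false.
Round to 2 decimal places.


Likelihood Ratio (LR) = P(T|S) / P(T|¬S)

LR = 0.6214 / 0.0750
   = 8.29

The evidence is 8.29 times more likely if S is true than if S is false.
Because LR exceeds 1, T is evidence for S.


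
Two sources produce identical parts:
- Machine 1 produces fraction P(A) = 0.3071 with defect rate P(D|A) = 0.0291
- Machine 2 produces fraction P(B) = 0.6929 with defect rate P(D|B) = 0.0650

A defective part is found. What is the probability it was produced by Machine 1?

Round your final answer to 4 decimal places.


Let A = from Machine 1, D = defective

Given:
- P(A) = 0.3071, P(B) = 0.6929
- P(D|A) = 0.0291, P(D|B) = 0.0650

Step 1: Find P(D)
P(D) = P(D|A)P(A) + P(D|B)P(B)
     = 0.0291 × 0.3071 + 0.0650 × 0.6929
     = 0.00893661 + 0.04503850
     = 0.05397511

Step 2: Apply Bayes' theorem
P(A|D) = P(D|A)P(A) / P(D)
       = 0.00893661 / 0.05397511
       = 0.1656


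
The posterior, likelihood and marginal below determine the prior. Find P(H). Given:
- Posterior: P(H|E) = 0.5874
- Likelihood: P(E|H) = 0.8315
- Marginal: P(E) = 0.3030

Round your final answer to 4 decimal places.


From Bayes' theorem: P(H|E) = P(E|H) × P(H) / P(E)

Rearranging for P(H):
P(H) = P(H|E) × P(E) / P(E|H)
     = 0.5874 × 0.3030 / 0.8315
     = 0.17798220 / 0.8315
     = 0.2140


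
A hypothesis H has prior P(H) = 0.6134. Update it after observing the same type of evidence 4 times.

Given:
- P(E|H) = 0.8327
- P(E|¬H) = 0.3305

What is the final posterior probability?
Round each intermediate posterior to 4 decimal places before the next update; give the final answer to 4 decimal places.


Sequential Bayesian updating:

Initial prior: P(H) = 0.6134

Update 1:
  P(E) = 0.8327 × 0.6134 + 0.3305 × 0.3866 = 0.51077818 + 0.12777130 = 0.63854948
  P(H|E) = 0.51077818 / 0.63854948 = 0.7999

Update 2:
  P(E) = 0.8327 × 0.7999 + 0.3305 × 0.2001 = 0.66607673 + 0.06613305 = 0.73220978
  P(H|E) = 0.66607673 / 0.73220978 = 0.9097

Update 3:
  P(E) = 0.8327 × 0.9097 + 0.3305 × 0.0903 = 0.75750719 + 0.02984415 = 0.78735134
  P(H|E) = 0.75750719 / 0.78735134 = 0.9621

Update 4:
  P(E) = 0.8327 × 0.9621 + 0.3305 × 0.0379 = 0.80114067 + 0.01252595 = 0.81366662
  P(H|E) = 0.80114067 / 0.81366662 = 0.9846

Final posterior: 0.9846


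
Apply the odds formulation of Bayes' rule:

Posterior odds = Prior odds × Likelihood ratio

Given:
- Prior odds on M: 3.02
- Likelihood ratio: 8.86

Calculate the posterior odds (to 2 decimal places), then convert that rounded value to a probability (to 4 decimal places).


Step 1: Calculate posterior odds
Posterior odds = Prior odds × LR
               = 3.02 × 8.86
               = 26.76

Step 2: Convert to probability
P(M|E) = Posterior odds / (1 + Posterior odds)
       = 26.76 / (1 + 26.76)
       = 26.76 / 27.76
       = 0.9640

The evidence increased P(M) from 0.7512 to 0.9640.


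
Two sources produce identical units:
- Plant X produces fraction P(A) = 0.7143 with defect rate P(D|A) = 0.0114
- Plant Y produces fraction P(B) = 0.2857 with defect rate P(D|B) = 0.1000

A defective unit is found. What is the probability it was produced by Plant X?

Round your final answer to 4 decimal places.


Let A = from Plant X, D = defective

Given:
- P(A) = 0.7143, P(B) = 0.2857
- P(D|A) = 0.0114, P(D|B) = 0.1000

Step 1: Find P(D)
P(D) = P(D|A)P(A) + P(D|B)P(B)
     = 0.0114 × 0.7143 + 0.1000 × 0.2857
     = 0.00814302 + 0.02857000
     = 0.03671302

Step 2: Apply Bayes' theorem
P(A|D) = P(D|A)P(A) / P(D)
       = 0.00814302 / 0.03671302
       = 0.2218


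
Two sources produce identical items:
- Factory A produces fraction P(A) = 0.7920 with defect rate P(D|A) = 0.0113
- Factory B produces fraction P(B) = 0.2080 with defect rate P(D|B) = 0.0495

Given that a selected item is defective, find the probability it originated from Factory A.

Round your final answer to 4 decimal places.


Let A = from Factory A, D = defective

Given:
- P(A) = 0.7920, P(B) = 0.2080
- P(D|A) = 0.0113, P(D|B) = 0.0495

Step 1: Find P(D)
P(D) = P(D|A)P(A) + P(D|B)P(B)
     = 0.0113 × 0.7920 + 0.0495 × 0.2080
     = 0.00894960 + 0.01029600
     = 0.01924560

Step 2: Apply Bayes' theorem
P(A|D) = P(D|A)P(A) / P(D)
       = 0.00894960 / 0.01924560
       = 0.4650


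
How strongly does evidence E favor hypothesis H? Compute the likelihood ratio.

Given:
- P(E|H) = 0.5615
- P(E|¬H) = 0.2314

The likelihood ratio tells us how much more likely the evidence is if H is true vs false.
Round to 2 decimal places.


Likelihood Ratio (LR) = P(E|H) / P(E|¬H)

LR = 0.5615 / 0.2314
   = 2.43

The evidence is 2.43 times more likely if H is true than if H is false.
Because LR exceeds 1, E is evidence for H.


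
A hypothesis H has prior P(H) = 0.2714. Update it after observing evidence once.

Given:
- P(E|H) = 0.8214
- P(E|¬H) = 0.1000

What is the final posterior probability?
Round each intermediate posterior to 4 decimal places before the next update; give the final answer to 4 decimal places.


Sequential Bayesian updating:

Initial prior: P(H) = 0.2714

Update 1:
  P(E) = 0.8214 × 0.2714 + 0.1000 × 0.7286 = 0.22292796 + 0.07286000 = 0.29578796
  P(H|E) = 0.22292796 / 0.29578796 = 0.7537

Final posterior: 0.7537


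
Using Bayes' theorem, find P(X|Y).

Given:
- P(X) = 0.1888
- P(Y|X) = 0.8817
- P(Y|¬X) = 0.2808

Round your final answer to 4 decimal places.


Bayes' theorem: P(X|Y) = P(Y|X) × P(X) / P(Y)

Step 1: Calculate P(Y) using law of total probability
P(Y) = P(Y|X)P(X) + P(Y|¬X)P(¬X)
     = 0.8817 × 0.1888 + 0.2808 × 0.8112
     = 0.16646496 + 0.22778496
     = 0.39424992

Step 2: Apply Bayes' theorem
P(X|Y) = P(Y|X) × P(X) / P(Y)
       = 0.16646496 / 0.39424992
       = 0.4222


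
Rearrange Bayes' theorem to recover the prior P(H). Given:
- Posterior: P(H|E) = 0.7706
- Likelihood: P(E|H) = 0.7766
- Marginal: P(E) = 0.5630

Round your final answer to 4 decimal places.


From Bayes' theorem: P(H|E) = P(E|H) × P(H) / P(E)

Rearranging for P(H):
P(H) = P(H|E) × P(E) / P(E|H)
     = 0.7706 × 0.5630 / 0.7766
     = 0.43384780 / 0.7766
     = 0.5587


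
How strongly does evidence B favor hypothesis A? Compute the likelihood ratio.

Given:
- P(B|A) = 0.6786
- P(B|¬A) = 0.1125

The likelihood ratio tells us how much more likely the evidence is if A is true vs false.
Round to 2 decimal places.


Likelihood Ratio (LR) = P(B|A) / P(B|¬A)

LR = 0.6786 / 0.1125
   = 6.03

The evidence is 6.03 times more likely if A is true than if A is false.
LR > 1, so observing B raises the odds in favor of A.


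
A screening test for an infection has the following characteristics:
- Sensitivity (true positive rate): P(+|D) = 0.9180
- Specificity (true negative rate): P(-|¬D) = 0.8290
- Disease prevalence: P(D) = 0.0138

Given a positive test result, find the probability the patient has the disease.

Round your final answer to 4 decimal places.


Let D = has disease, + = positive test

Given:
- P(D) = 0.0138 (prevalence)
- P(+|D) = 0.9180 (sensitivity)
- P(-|¬D) = 0.8290 (specificity)
- P(+|¬D) = 0.1710 (false positive rate = 1 - specificity)

Step 1: Find P(+)
P(+) = P(+|D)P(D) + P(+|¬D)P(¬D)
     = 0.9180 × 0.0138 + 0.1710 × 0.9862
     = 0.01266840 + 0.16864020
     = 0.18130860

Step 2: Apply Bayes' theorem for P(D|+)
P(D|+) = P(+|D)P(D) / P(+)
       = 0.01266840 / 0.18130860
       = 0.0699


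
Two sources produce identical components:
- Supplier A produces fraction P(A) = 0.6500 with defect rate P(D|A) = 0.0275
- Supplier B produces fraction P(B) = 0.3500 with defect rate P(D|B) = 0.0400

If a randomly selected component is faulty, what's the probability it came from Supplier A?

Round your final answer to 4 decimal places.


Let A = from Supplier A, D = faulty

Given:
- P(A) = 0.6500, P(B) = 0.3500
- P(D|A) = 0.0275, P(D|B) = 0.0400

Step 1: Find P(D)
P(D) = P(D|A)P(A) + P(D|B)P(B)
     = 0.0275 × 0.6500 + 0.0400 × 0.3500
     = 0.01787500 + 0.01400000
     = 0.03187500

Step 2: Apply Bayes' theorem
P(A|D) = P(D|A)P(A) / P(D)
       = 0.01787500 / 0.03187500
       = 0.5608


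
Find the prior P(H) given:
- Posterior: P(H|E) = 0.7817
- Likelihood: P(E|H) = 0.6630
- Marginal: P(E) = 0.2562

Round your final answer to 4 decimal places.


From Bayes' theorem: P(H|E) = P(E|H) × P(H) / P(E)

Rearranging for P(H):
P(H) = P(H|E) × P(E) / P(E|H)
     = 0.7817 × 0.2562 / 0.6630
     = 0.20027154 / 0.6630
     = 0.3021


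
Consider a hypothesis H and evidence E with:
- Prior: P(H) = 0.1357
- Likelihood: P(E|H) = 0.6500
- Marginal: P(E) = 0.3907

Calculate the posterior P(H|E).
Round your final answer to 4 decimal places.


Using Bayes' theorem:

P(H|E) = P(E|H) × P(H) / P(E)
       = 0.6500 × 0.1357 / 0.3907
       = 0.08820500 / 0.3907
       = 0.2258

The evidence strengthens our belief in H.
Prior: 0.1357 → Posterior: 0.2258


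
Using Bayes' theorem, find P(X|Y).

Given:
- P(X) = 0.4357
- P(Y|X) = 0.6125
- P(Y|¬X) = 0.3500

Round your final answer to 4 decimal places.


Bayes' theorem: P(X|Y) = P(Y|X) × P(X) / P(Y)

Step 1: Calculate P(Y) using law of total probability
P(Y) = P(Y|X)P(X) + P(Y|¬X)P(¬X)
     = 0.6125 × 0.4357 + 0.3500 × 0.5643
     = 0.26686625 + 0.19750500
     = 0.46437125

Step 2: Apply Bayes' theorem
P(X|Y) = P(Y|X) × P(X) / P(Y)
       = 0.26686625 / 0.46437125
       = 0.5747


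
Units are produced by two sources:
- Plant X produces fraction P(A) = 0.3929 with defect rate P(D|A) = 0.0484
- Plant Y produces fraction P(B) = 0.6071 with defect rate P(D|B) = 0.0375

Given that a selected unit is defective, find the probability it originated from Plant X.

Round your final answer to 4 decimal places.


Let A = from Plant X, D = defective

Given:
- P(A) = 0.3929, P(B) = 0.6071
- P(D|A) = 0.0484, P(D|B) = 0.0375

Step 1: Find P(D)
P(D) = P(D|A)P(A) + P(D|B)P(B)
     = 0.0484 × 0.3929 + 0.0375 × 0.6071
     = 0.01901636 + 0.02276625
     = 0.04178261

Step 2: Apply Bayes' theorem
P(A|D) = P(D|A)P(A) / P(D)
       = 0.01901636 / 0.04178261
       = 0.4551


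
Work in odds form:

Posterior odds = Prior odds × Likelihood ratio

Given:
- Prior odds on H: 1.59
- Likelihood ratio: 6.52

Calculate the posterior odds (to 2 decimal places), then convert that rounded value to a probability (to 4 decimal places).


Step 1: Calculate posterior odds
Posterior odds = Prior odds × LR
               = 1.59 × 6.52
               = 10.37

Step 2: Convert to probability
P(H|E) = Posterior odds / (1 + Posterior odds)
       = 10.37 / (1 + 10.37)
       = 10.37 / 11.37
       = 0.9120

The evidence increased P(H) from 0.6139 to 0.9120.


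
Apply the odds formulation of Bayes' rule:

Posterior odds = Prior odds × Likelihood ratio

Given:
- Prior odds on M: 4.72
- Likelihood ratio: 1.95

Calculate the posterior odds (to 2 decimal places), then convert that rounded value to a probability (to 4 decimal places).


Step 1: Calculate posterior odds
Posterior odds = Prior odds × LR
               = 4.72 × 1.95
               = 9.20

Step 2: Convert to probability
P(M|E) = Posterior odds / (1 + Posterior odds)
       = 9.20 / (1 + 9.20)
       = 9.20 / 10.20
       = 0.9020

The evidence increased P(M) from 0.8252 to 0.9020.


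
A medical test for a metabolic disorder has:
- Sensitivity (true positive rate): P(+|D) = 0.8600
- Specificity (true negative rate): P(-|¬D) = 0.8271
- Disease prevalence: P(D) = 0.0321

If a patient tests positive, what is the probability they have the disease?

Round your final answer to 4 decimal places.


Let D = has disease, + = positive test

Given:
- P(D) = 0.0321 (prevalence)
- P(+|D) = 0.8600 (sensitivity)
- P(-|¬D) = 0.8271 (specificity)
- P(+|¬D) = 0.1729 (false positive rate = 1 - specificity)

Step 1: Find P(+)
P(+) = P(+|D)P(D) + P(+|¬D)P(¬D)
     = 0.8600 × 0.0321 + 0.1729 × 0.9679
     = 0.02760600 + 0.16734991
     = 0.19495591

Step 2: Apply Bayes' theorem for P(D|+)
P(D|+) = P(+|D)P(D) / P(+)
       = 0.02760600 / 0.19495591
       = 0.1416


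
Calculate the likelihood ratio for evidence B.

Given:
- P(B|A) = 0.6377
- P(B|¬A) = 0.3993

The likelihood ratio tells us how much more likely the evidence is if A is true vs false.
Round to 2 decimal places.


Likelihood Ratio (LR) = P(B|A) / P(B|¬A)

LR = 0.6377 / 0.3993
   = 1.60

The evidence is 1.60 times more likely if A is true than if A is false.
Because LR exceeds 1, B is evidence for A.


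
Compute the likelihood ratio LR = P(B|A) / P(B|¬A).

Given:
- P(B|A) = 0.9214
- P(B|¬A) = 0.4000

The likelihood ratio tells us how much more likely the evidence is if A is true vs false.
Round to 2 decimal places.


Likelihood Ratio (LR) = P(B|A) / P(B|¬A)

LR = 0.9214 / 0.4000
   = 2.30

The evidence is 2.30 times more likely if A is true than if A is false.
Because LR exceeds 1, B is evidence for A.


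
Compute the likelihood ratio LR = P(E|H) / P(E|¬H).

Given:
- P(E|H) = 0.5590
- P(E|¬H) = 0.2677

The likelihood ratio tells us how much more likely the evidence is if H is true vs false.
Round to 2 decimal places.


Likelihood Ratio (LR) = P(E|H) / P(E|¬H)

LR = 0.5590 / 0.2677
   = 2.09

The evidence is 2.09 times more likely if H is true than if H is false.
Since LR > 1, the evidence supports H over ¬H.


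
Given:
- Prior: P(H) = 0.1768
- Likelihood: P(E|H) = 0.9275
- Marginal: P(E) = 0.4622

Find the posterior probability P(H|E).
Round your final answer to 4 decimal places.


Using Bayes' theorem:

P(H|E) = P(E|H) × P(H) / P(E)
       = 0.9275 × 0.1768 / 0.4622
       = 0.16398200 / 0.4622
       = 0.3548

The evidence strengthens our belief in H.
Prior: 0.1768 → Posterior: 0.3548


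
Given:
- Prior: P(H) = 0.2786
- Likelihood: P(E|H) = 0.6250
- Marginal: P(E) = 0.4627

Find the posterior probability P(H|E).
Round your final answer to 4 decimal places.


Using Bayes' theorem:

P(H|E) = P(E|H) × P(H) / P(E)
       = 0.6250 × 0.2786 / 0.4627
       = 0.17412500 / 0.4627
       = 0.3763

The evidence strengthens our belief in H.
Prior: 0.2786 → Posterior: 0.3763


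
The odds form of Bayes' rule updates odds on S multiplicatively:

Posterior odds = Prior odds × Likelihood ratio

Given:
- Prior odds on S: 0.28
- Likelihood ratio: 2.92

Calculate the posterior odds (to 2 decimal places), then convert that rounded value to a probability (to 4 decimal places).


Step 1: Calculate posterior odds
Posterior odds = Prior odds × LR
               = 0.28 × 2.92
               = 0.82

Step 2: Convert to probability
P(S|E) = Posterior odds / (1 + Posterior odds)
       = 0.82 / (1 + 0.82)
       = 0.82 / 1.82
       = 0.4505

The evidence increased P(S) from 0.2188 to 0.4505.


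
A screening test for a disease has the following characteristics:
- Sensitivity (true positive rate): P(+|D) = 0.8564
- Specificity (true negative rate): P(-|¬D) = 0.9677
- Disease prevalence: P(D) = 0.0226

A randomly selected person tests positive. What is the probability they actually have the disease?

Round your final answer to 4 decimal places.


Let D = has disease, + = positive test

Given:
- P(D) = 0.0226 (prevalence)
- P(+|D) = 0.8564 (sensitivity)
- P(-|¬D) = 0.9677 (specificity)
- P(+|¬D) = 0.0323 (false positive rate = 1 - specificity)

Step 1: Find P(+)
P(+) = P(+|D)P(D) + P(+|¬D)P(¬D)
     = 0.8564 × 0.0226 + 0.0323 × 0.9774
     = 0.01935464 + 0.03157002
     = 0.05092466

Step 2: Apply Bayes' theorem for P(D|+)
P(D|+) = P(+|D)P(D) / P(+)
       = 0.01935464 / 0.05092466
       = 0.3801


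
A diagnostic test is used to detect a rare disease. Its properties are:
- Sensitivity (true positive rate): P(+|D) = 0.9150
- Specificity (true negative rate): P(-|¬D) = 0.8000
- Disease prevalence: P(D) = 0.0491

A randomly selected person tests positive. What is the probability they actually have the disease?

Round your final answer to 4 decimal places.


Let D = has disease, + = positive test

Given:
- P(D) = 0.0491 (prevalence)
- P(+|D) = 0.9150 (sensitivity)
- P(-|¬D) = 0.8000 (specificity)
- P(+|¬D) = 0.2000 (false positive rate = 1 - specificity)

Step 1: Find P(+)
P(+) = P(+|D)P(D) + P(+|¬D)P(¬D)
     = 0.9150 × 0.0491 + 0.2000 × 0.9509
     = 0.04492650 + 0.19018000
     = 0.23510650

Step 2: Apply Bayes' theorem for P(D|+)
P(D|+) = P(+|D)P(D) / P(+)
       = 0.04492650 / 0.23510650
       = 0.1911


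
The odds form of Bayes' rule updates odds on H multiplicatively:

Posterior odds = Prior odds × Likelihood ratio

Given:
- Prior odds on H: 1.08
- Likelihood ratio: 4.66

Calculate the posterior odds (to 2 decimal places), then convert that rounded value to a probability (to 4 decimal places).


Step 1: Calculate posterior odds
Posterior odds = Prior odds × LR
               = 1.08 × 4.66
               = 5.03

Step 2: Convert to probability
P(H|E) = Posterior odds / (1 + Posterior odds)
       = 5.03 / (1 + 5.03)
       = 5.03 / 6.03
       = 0.8342

The evidence increased P(H) from 0.5192 to 0.8342.


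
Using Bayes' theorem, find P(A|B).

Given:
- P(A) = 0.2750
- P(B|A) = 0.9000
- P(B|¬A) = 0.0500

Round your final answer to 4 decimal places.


Bayes' theorem: P(A|B) = P(B|A) × P(A) / P(B)

Step 1: Calculate P(B) using law of total probability
P(B) = P(B|A)P(A) + P(B|¬A)P(¬A)
     = 0.9000 × 0.2750 + 0.0500 × 0.7250
     = 0.24750000 + 0.03625000
     = 0.28375000

Step 2: Apply Bayes' theorem
P(A|B) = P(B|A) × P(A) / P(B)
       = 0.24750000 / 0.28375000
       = 0.8722


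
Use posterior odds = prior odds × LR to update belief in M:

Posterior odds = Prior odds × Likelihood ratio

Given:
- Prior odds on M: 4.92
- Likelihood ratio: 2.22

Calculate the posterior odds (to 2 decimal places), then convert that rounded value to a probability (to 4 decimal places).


Step 1: Calculate posterior odds
Posterior odds = Prior odds × LR
               = 4.92 × 2.22
               = 10.92

Step 2: Convert to probability
P(M|E) = Posterior odds / (1 + Posterior odds)
       = 10.92 / (1 + 10.92)
       = 10.92 / 11.92
       = 0.9161

The evidence increased P(M) from 0.8311 to 0.9161.


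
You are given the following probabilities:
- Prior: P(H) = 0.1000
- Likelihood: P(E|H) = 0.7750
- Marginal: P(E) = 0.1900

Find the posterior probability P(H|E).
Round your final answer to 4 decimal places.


Using Bayes' theorem:

P(H|E) = P(E|H) × P(H) / P(E)
       = 0.7750 × 0.1000 / 0.1900
       = 0.07750000 / 0.1900
       = 0.4079

The evidence strengthens our belief in H.
Prior: 0.1000 → Posterior: 0.4079


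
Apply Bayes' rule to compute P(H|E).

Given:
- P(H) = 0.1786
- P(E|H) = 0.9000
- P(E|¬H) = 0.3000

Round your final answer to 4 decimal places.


Bayes' theorem: P(H|E) = P(E|H) × P(H) / P(E)

Step 1: Calculate P(E) using law of total probability
P(E) = P(E|H)P(H) + P(E|¬H)P(¬H)
     = 0.9000 × 0.1786 + 0.3000 × 0.8214
     = 0.16074000 + 0.24642000
     = 0.40716000

Step 2: Apply Bayes' theorem
P(H|E) = P(E|H) × P(H) / P(E)
       = 0.16074000 / 0.40716000
       = 0.3948


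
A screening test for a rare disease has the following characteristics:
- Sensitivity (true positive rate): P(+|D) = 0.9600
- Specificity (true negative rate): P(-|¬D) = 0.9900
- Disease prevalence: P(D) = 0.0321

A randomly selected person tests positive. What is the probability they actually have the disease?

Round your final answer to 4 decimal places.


Let D = has disease, + = positive test

Given:
- P(D) = 0.0321 (prevalence)
- P(+|D) = 0.9600 (sensitivity)
- P(-|¬D) = 0.9900 (specificity)
- P(+|¬D) = 0.0100 (false positive rate = 1 - specificity)

Step 1: Find P(+)
P(+) = P(+|D)P(D) + P(+|¬D)P(¬D)
     = 0.9600 × 0.0321 + 0.0100 × 0.9679
     = 0.03081600 + 0.00967900
     = 0.04049500

Step 2: Apply Bayes' theorem for P(D|+)
P(D|+) = P(+|D)P(D) / P(+)
       = 0.03081600 / 0.04049500
       = 0.7610


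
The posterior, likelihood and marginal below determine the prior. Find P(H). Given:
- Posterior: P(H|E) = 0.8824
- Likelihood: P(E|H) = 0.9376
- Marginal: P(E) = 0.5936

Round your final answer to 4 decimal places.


From Bayes' theorem: P(H|E) = P(E|H) × P(H) / P(E)

Rearranging for P(H):
P(H) = P(H|E) × P(E) / P(E|H)
     = 0.8824 × 0.5936 / 0.9376
     = 0.52379264 / 0.9376
     = 0.5587


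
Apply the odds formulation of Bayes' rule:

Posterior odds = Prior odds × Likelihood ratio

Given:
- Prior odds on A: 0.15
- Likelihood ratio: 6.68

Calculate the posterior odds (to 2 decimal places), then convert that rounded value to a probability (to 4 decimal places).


Step 1: Calculate posterior odds
Posterior odds = Prior odds × LR
               = 0.15 × 6.68
               = 1.00

Step 2: Convert to probability
P(A|E) = Posterior odds / (1 + Posterior odds)
       = 1.00 / (1 + 1.00)
       = 1.00 / 2.00
       = 0.5000

The evidence increased P(A) from 0.1304 to 0.5000.


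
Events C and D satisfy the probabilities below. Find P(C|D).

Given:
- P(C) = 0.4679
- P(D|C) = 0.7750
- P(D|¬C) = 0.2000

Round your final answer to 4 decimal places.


Bayes' theorem: P(C|D) = P(D|C) × P(C) / P(D)

Step 1: Calculate P(D) using law of total probability
P(D) = P(D|C)P(C) + P(D|¬C)P(¬C)
     = 0.7750 × 0.4679 + 0.2000 × 0.5321
     = 0.36262250 + 0.10642000
     = 0.46904250

Step 2: Apply Bayes' theorem
P(C|D) = P(D|C) × P(C) / P(D)
       = 0.36262250 / 0.46904250
       = 0.7731


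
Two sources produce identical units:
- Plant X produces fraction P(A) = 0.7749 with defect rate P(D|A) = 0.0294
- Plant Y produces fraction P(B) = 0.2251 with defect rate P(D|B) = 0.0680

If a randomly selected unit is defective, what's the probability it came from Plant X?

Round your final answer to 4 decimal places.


Let A = from Plant X, D = defective

Given:
- P(A) = 0.7749, P(B) = 0.2251
- P(D|A) = 0.0294, P(D|B) = 0.0680

Step 1: Find P(D)
P(D) = P(D|A)P(A) + P(D|B)P(B)
     = 0.0294 × 0.7749 + 0.0680 × 0.2251
     = 0.02278206 + 0.01530680
     = 0.03808886

Step 2: Apply Bayes' theorem
P(A|D) = P(D|A)P(A) / P(D)
       = 0.02278206 / 0.03808886
       = 0.5981


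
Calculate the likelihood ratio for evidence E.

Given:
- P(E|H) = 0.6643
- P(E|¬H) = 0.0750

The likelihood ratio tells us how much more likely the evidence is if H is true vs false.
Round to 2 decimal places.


Likelihood Ratio (LR) = P(E|H) / P(E|¬H)

LR = 0.6643 / 0.0750
   = 8.86

The evidence is 8.86 times more likely if H is true than if H is false.
Since LR > 1, the evidence supports H over ¬H.


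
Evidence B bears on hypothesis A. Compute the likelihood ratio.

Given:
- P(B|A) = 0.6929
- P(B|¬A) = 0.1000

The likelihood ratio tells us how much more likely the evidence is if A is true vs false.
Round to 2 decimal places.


Likelihood Ratio (LR) = P(B|A) / P(B|¬A)

LR = 0.6929 / 0.1000
   = 6.93

The evidence is 6.93 times more likely if A is true than if A is false.
Because LR exceeds 1, B is evidence for A.


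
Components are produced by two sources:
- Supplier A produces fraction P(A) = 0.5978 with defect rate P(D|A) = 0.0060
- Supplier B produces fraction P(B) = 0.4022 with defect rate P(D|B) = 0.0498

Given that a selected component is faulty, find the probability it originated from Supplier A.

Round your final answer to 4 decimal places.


Let A = from Supplier A, D = faulty

Given:
- P(A) = 0.5978, P(B) = 0.4022
- P(D|A) = 0.0060, P(D|B) = 0.0498

Step 1: Find P(D)
P(D) = P(D|A)P(A) + P(D|B)P(B)
     = 0.0060 × 0.5978 + 0.0498 × 0.4022
     = 0.00358680 + 0.02002956
     = 0.02361636

Step 2: Apply Bayes' theorem
P(A|D) = P(D|A)P(A) / P(D)
       = 0.00358680 / 0.02361636
       = 0.1519


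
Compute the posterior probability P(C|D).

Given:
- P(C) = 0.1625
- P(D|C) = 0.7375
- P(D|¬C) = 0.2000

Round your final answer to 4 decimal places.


Bayes' theorem: P(C|D) = P(D|C) × P(C) / P(D)

Step 1: Calculate P(D) using law of total probability
P(D) = P(D|C)P(C) + P(D|¬C)P(¬C)
     = 0.7375 × 0.1625 + 0.2000 × 0.8375
     = 0.11984375 + 0.16750000
     = 0.28734375

Step 2: Apply Bayes' theorem
P(C|D) = P(D|C) × P(C) / P(D)
       = 0.11984375 / 0.28734375
       = 0.4171


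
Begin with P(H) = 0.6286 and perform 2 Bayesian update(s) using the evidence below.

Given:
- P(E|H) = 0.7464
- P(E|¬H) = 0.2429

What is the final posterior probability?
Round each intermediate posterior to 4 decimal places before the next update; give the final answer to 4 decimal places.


Sequential Bayesian updating:

Initial prior: P(H) = 0.6286

Update 1:
  P(E) = 0.7464 × 0.6286 + 0.2429 × 0.3714 = 0.46918704 + 0.09021306 = 0.55940010
  P(H|E) = 0.46918704 / 0.55940010 = 0.8387

Update 2:
  P(E) = 0.7464 × 0.8387 + 0.2429 × 0.1613 = 0.62600568 + 0.03917977 = 0.66518545
  P(H|E) = 0.62600568 / 0.66518545 = 0.9411

Final posterior: 0.9411


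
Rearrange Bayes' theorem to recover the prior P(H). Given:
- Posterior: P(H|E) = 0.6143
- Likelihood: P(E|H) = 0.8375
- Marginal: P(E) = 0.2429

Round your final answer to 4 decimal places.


From Bayes' theorem: P(H|E) = P(E|H) × P(H) / P(E)

Rearranging for P(H):
P(H) = P(H|E) × P(E) / P(E|H)
     = 0.6143 × 0.2429 / 0.8375
     = 0.14921347 / 0.8375
     = 0.1782


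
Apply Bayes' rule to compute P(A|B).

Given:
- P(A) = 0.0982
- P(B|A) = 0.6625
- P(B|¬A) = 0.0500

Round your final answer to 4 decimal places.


Bayes' theorem: P(A|B) = P(B|A) × P(A) / P(B)

Step 1: Calculate P(B) using law of total probability
P(B) = P(B|A)P(A) + P(B|¬A)P(¬A)
     = 0.6625 × 0.0982 + 0.0500 × 0.9018
     = 0.06505750 + 0.04509000
     = 0.11014750

Step 2: Apply Bayes' theorem
P(A|B) = P(B|A) × P(A) / P(B)
       = 0.06505750 / 0.11014750
       = 0.5906


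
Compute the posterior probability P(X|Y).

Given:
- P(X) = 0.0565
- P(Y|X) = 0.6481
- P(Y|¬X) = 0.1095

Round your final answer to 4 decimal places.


Bayes' theorem: P(X|Y) = P(Y|X) × P(X) / P(Y)

Step 1: Calculate P(Y) using law of total probability
P(Y) = P(Y|X)P(X) + P(Y|¬X)P(¬X)
     = 0.6481 × 0.0565 + 0.1095 × 0.9435
     = 0.03661765 + 0.10331325
     = 0.13993090

Step 2: Apply Bayes' theorem
P(X|Y) = P(Y|X) × P(X) / P(Y)
       = 0.03661765 / 0.13993090
       = 0.2617


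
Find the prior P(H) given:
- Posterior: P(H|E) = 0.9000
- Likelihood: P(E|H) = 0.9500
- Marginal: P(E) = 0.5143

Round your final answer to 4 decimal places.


From Bayes' theorem: P(H|E) = P(E|H) × P(H) / P(E)

Rearranging for P(H):
P(H) = P(H|E) × P(E) / P(E|H)
     = 0.9000 × 0.5143 / 0.9500
     = 0.46287000 / 0.9500
     = 0.4872


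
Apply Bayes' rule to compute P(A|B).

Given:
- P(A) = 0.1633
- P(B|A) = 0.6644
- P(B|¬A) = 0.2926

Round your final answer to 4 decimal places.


Bayes' theorem: P(A|B) = P(B|A) × P(A) / P(B)

Step 1: Calculate P(B) using law of total probability
P(B) = P(B|A)P(A) + P(B|¬A)P(¬A)
     = 0.6644 × 0.1633 + 0.2926 × 0.8367
     = 0.10849652 + 0.24481842
     = 0.35331494

Step 2: Apply Bayes' theorem
P(A|B) = P(B|A) × P(A) / P(B)
       = 0.10849652 / 0.35331494
       = 0.3071


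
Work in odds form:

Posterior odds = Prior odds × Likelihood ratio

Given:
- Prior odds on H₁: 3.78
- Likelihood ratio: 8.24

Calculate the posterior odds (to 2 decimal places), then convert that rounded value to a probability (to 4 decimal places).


Step 1: Calculate posterior odds
Posterior odds = Prior odds × LR
               = 3.78 × 8.24
               = 31.15

Step 2: Convert to probability
P(H₁|E) = Posterior odds / (1 + Posterior odds)
       = 31.15 / (1 + 31.15)
       = 31.15 / 32.15
       = 0.9689

The evidence increased P(H₁) from 0.7908 to 0.9689.


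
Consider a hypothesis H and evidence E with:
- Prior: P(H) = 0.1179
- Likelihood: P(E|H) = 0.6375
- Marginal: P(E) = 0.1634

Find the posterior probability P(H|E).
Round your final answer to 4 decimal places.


Using Bayes' theorem:

P(H|E) = P(E|H) × P(H) / P(E)
       = 0.6375 × 0.1179 / 0.1634
       = 0.07516125 / 0.1634
       = 0.4600

The evidence strengthens our belief in H.
Prior: 0.1179 → Posterior: 0.4600


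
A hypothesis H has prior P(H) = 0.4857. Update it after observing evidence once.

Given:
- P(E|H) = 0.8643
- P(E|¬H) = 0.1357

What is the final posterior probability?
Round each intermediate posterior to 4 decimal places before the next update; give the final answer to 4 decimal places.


Sequential Bayesian updating:

Initial prior: P(H) = 0.4857

Update 1:
  P(E) = 0.8643 × 0.4857 + 0.1357 × 0.5143 = 0.41979051 + 0.06979051 = 0.48958102
  P(H|E) = 0.41979051 / 0.48958102 = 0.8574

Final posterior: 0.8574


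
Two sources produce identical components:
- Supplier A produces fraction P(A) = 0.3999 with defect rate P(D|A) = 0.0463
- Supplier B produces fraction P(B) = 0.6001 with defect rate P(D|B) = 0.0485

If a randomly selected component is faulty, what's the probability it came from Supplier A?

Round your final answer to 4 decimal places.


Let A = from Supplier A, D = faulty

Given:
- P(A) = 0.3999, P(B) = 0.6001
- P(D|A) = 0.0463, P(D|B) = 0.0485

Step 1: Find P(D)
P(D) = P(D|A)P(A) + P(D|B)P(B)
     = 0.0463 × 0.3999 + 0.0485 × 0.6001
     = 0.01851537 + 0.02910485
     = 0.04762022

Step 2: Apply Bayes' theorem
P(A|D) = P(D|A)P(A) / P(D)
       = 0.01851537 / 0.04762022
       = 0.3888
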